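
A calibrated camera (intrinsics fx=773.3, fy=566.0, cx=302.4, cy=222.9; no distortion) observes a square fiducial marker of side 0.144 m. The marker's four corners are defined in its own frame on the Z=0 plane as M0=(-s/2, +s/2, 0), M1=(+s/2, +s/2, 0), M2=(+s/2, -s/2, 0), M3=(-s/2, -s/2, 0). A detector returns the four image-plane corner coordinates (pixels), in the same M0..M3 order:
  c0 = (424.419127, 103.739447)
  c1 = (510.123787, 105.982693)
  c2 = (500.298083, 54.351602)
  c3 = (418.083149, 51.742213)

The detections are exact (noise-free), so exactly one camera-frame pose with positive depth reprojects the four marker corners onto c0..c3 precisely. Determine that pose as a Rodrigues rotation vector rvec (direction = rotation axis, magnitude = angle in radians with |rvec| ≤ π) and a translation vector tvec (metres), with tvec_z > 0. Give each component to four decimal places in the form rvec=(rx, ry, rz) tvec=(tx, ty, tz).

Intrinsics K: fx=773.3, fy=566.0, cx=302.4, cy=222.9
Marker side s = 0.144 m; corners in marker frame (Z=0):
  M0 = (-0.0720, +0.0720, 0)
  M1 = (+0.0720, +0.0720, 0)
  M2 = (+0.0720, -0.0720, 0)
  M3 = (-0.0720, -0.0720, 0)
Detected image corners:
  c0 = (424.419127, 103.739447) px
  c1 = (510.123787, 105.982693) px
  c2 = (500.298083, 54.351602) px
  c3 = (418.083149, 51.742213) px
Planar DLT: solve 8×8 A·h = b for H (H[2,2]=1):
  H  [+611.92145 -80.33862 +463.33534]
  H  [+21.84042 +336.54772 +78.40979]
  H  [+0.06287 -0.29469 +1.00000]
B = K⁻¹H; ‖b₁‖=0.769423, ‖b₂‖=0.769423; λ = 2/(‖b₁‖+‖b₂‖) = 1.299675, sign → tz>0 ⇒ λ=+1.299675
r₁ = λ·B[:,0] = (+0.99649,+0.01797,+0.08171); r₂ = λ·B[:,1] = (+0.01475,+0.92363,-0.38300)
r₃ = r₁×r₂ = (-0.08236,+0.38287,+0.92013); SVD([r₁ r₂ r₃]) → R = UVᵀ:
  R  [+0.99649 +0.01475 -0.08236]
  R  [+0.01797 +0.92363 +0.38287]
  R  [+0.08171 -0.38300 +0.92013]
t = (+0.27048, -0.33178, +1.29967) m
tr R = 2.840249; θ = arccos((tr R − 1)/2) = 0.402399 rad = 23.056°
axis k = ((R−Rᵀ)₃₂, (R−Rᵀ)₁₃, (R−Rᵀ)₂₁) / (2 sinθ) = (-0.977806, -0.209472, +0.004112)
rvec = θ·k = (-0.393468, -0.084291, +0.001655)

rvec=(-0.3935, -0.0843, 0.0017) tvec=(0.2705, -0.3318, 1.2997)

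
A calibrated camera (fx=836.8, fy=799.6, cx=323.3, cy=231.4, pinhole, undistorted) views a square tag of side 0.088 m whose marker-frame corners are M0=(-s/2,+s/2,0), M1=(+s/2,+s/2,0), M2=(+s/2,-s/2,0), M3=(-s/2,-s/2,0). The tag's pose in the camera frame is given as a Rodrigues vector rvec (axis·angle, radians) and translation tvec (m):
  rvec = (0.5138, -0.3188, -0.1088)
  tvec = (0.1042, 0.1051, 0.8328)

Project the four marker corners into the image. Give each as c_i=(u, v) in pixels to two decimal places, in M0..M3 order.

Intrinsics K: fx=836.8, fy=799.6, cx=323.3, cy=231.4
Marker side s = 0.088 m; corners in marker frame (Z=0):
  M0 = (-0.0440, +0.0440, 0)
  M1 = (+0.0440, +0.0440, 0)
  M2 = (+0.0440, -0.0440, 0)
  M3 = (-0.0440, -0.0440, 0)
rvec = (0.5138, -0.3188, -0.1088), |rvec| = θ = 0.61438 rad = 35.201°
Rodrigues: sinθ=0.57645, 1−cosθ=0.18287; R = I + sinθ·[k]× + (1−cosθ)·[k]×²:
    [+0.94503 +0.02273 -0.32620]
    [-0.18144 +0.86637 -0.46528]
    [+0.27204 +0.49889 +0.82287]
t = (0.1042, 0.1051, 0.8328) m
M0: Pc = R·M0+t = (+0.06362, +0.15120, +0.84278); u = 836.8·(+0.06362)/0.84278 + 323.3 = 386.4673, v = 799.6·(+0.15120)/0.84278 + 231.4 = 374.8564
M1: Pc = R·M1+t = (+0.14678, +0.13524, +0.86672); u = 836.8·(+0.14678)/0.86672 + 323.3 = 465.0141, v = 799.6·(+0.13524)/0.86672 + 231.4 = 356.1639
M2: Pc = R·M2+t = (+0.14478, +0.05900, +0.82282); u = 836.8·(+0.14478)/0.82282 + 323.3 = 470.5413, v = 799.6·(+0.05900)/0.82282 + 231.4 = 288.7316
M3: Pc = R·M3+t = (+0.06162, +0.07496, +0.79888); u = 836.8·(+0.06162)/0.79888 + 323.3 = 387.8437, v = 799.6·(+0.07496)/0.79888 + 231.4 = 306.4307

c0=(386.47, 374.86) c1=(465.01, 356.16) c2=(470.54, 288.73) c3=(387.84, 306.43)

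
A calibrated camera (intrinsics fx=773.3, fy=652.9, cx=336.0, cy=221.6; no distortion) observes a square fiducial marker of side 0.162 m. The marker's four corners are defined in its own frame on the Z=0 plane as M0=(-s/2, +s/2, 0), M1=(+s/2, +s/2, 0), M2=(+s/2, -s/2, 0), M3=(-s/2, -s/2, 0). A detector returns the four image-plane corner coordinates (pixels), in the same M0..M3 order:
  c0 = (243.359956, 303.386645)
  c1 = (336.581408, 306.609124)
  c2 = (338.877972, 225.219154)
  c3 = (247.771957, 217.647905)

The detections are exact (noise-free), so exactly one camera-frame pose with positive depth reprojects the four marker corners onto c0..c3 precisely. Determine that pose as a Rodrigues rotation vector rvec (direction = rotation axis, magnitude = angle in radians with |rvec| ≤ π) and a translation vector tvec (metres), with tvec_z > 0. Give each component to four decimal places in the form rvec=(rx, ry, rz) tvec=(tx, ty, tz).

rvec=(-0.1565, -0.4364, 0.0598) tvec=(-0.0704, 0.0798, 1.2624)

Intrinsics K: fx=773.3, fy=652.9, cx=336.0, cy=221.6
Marker side s = 0.162 m; corners in marker frame (Z=0):
  M0 = (-0.0810, +0.0810, 0)
  M1 = (+0.0810, +0.0810, 0)
  M2 = (+0.0810, -0.0810, 0)
  M3 = (-0.0810, -0.0810, 0)
Detected image corners:
  c0 = (243.359956, 303.386645) px
  c1 = (336.581408, 306.609124) px
  c2 = (338.877972, 225.219154) px
  c3 = (247.771957, 217.647905) px
Planar DLT: solve 8×8 A·h = b for H (H[2,2]=1):
  H  [+664.97522 -58.35466 +292.89578]
  H  [+120.21516 +481.33480 +262.84884]
  H  [+0.32962 -0.12969 +1.00000]
B = K⁻¹H; ‖b₁‖=0.792165, ‖b₂‖=0.792165; λ = 2/(‖b₁‖+‖b₂‖) = 1.262363, sign → tz>0 ⇒ λ=+1.262363
r₁ = λ·B[:,0] = (+0.90474,+0.09121,+0.41610); r₂ = λ·B[:,1] = (-0.02413,+0.98621,-0.16371)
r₃ = r₁×r₂ = (-0.42529,+0.13808,+0.89446); SVD([r₁ r₂ r₃]) → R = UVᵀ:
  R  [+0.90474 -0.02413 -0.42529]
  R  [+0.09121 +0.98621 +0.13808]
  R  [+0.41610 -0.16371 +0.89446]
t = (-0.07036, +0.07975, +1.26236) m
tr R = 2.785410; θ = arccos((tr R − 1)/2) = 0.467484 rad = 26.785°
axis k = ((R−Rᵀ)₃₂, (R−Rᵀ)₁₃, (R−Rᵀ)₂₁) / (2 sinθ) = (-0.334850, -0.933542, +0.127964)
rvec = θ·k = (-0.156537, -0.436416, +0.059821)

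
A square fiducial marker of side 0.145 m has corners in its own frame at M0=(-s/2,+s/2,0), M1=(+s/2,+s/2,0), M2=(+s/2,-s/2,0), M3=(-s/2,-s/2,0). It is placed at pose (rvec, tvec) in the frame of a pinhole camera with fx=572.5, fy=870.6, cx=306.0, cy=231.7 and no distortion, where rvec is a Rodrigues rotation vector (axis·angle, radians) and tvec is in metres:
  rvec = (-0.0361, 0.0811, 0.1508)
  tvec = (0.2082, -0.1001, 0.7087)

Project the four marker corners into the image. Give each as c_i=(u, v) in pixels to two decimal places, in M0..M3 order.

c0=(407.05, 183.76) c1=(525.57, 209.70) c2=(542.06, 32.88) c3=(423.98, 10.07)

Intrinsics K: fx=572.5, fy=870.6, cx=306.0, cy=231.7
Marker side s = 0.145 m; corners in marker frame (Z=0):
  M0 = (-0.0725, +0.0725, 0)
  M1 = (+0.0725, +0.0725, 0)
  M2 = (+0.0725, -0.0725, 0)
  M3 = (-0.0725, -0.0725, 0)
rvec = (-0.0361, 0.0811, 0.1508), |rvec| = θ = 0.17499 rad = 10.026°
Rodrigues: sinθ=0.17410, 1−cosθ=0.01527; R = I + sinθ·[k]× + (1−cosθ)·[k]×²:
    [+0.98538 -0.15149 +0.07797]
    [+0.14857 +0.98801 +0.04202]
    [-0.08340 -0.02982 +0.99607]
t = (0.2082, -0.1001, 0.7087) m
M0: Pc = R·M0+t = (+0.12578, -0.03924, +0.71258); u = 572.5·(+0.12578)/0.71258 + 306.0 = 407.0508, v = 870.6·(-0.03924)/0.71258 + 231.7 = 183.7576
M1: Pc = R·M1+t = (+0.26866, -0.01770, +0.70049); u = 572.5·(+0.26866)/0.70049 + 306.0 = 525.5687, v = 870.6·(-0.01770)/0.70049 + 231.7 = 209.7043
M2: Pc = R·M2+t = (+0.29062, -0.16096, +0.70482); u = 572.5·(+0.29062)/0.70482 + 306.0 = 542.0644, v = 870.6·(-0.16096)/0.70482 + 231.7 = 32.8804
M3: Pc = R·M3+t = (+0.14774, -0.18250, +0.71691); u = 572.5·(+0.14774)/0.71691 + 306.0 = 423.9830, v = 870.6·(-0.18250)/0.71691 + 231.7 = 10.0729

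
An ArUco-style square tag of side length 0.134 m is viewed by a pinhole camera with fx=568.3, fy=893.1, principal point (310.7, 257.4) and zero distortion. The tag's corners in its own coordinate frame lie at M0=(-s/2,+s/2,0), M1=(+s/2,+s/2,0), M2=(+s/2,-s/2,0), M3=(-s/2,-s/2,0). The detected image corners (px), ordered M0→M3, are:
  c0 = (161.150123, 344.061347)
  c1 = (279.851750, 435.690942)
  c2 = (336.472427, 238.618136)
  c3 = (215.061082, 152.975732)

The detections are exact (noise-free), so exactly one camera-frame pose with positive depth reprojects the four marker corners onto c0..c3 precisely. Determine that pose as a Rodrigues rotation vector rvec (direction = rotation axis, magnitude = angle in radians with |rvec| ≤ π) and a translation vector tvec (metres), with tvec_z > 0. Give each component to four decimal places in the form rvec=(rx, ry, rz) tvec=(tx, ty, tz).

Intrinsics K: fx=568.3, fy=893.1, cx=310.7, cy=257.4
Marker side s = 0.134 m; corners in marker frame (Z=0):
  M0 = (-0.0670, +0.0670, 0)
  M1 = (+0.0670, +0.0670, 0)
  M2 = (+0.0670, -0.0670, 0)
  M3 = (-0.0670, -0.0670, 0)
Detected image corners:
  c0 = (161.150123, 344.061347) px
  c1 = (279.851750, 435.690942) px
  c2 = (336.472427, 238.618136) px
  c3 = (215.061082, 152.975732) px
Planar DLT: solve 8×8 A·h = b for H (H[2,2]=1):
  H  [+832.93562 -399.45364 +247.01759]
  H  [+587.22159 +1463.08542 +292.41851]
  H  [-0.25379 +0.05161 +1.00000]
B = K⁻¹H; ‖b₁‖=1.781124, ‖b₂‖=1.781124; λ = 2/(‖b₁‖+‖b₂‖) = 0.561443, sign → tz>0 ⇒ λ=+0.561443
r₁ = λ·B[:,0] = (+0.90079,+0.41022,-0.14249); r₂ = λ·B[:,1] = (-0.41048,+0.91141,+0.02898)
r₃ = r₁×r₂ = (+0.14175,+0.03239,+0.98937); SVD([r₁ r₂ r₃]) → R = UVᵀ:
  R  [+0.90079 -0.41048 +0.14175]
  R  [+0.41022 +0.91141 +0.03239]
  R  [-0.14249 +0.02898 +0.98937]
t = (-0.06291, +0.02201, +0.56144) m
tr R = 2.801570; θ = arccos((tr R − 1)/2) = 0.449222 rad = 25.739°
axis k = ((R−Rᵀ)₃₂, (R−Rᵀ)₁₃, (R−Rᵀ)₂₁) / (2 sinθ) = (-0.003928, +0.327264, +0.944925)
rvec = θ·k = (-0.001764, +0.147014, +0.424481)

rvec=(-0.0018, 0.1470, 0.4245) tvec=(-0.0629, 0.0220, 0.5614)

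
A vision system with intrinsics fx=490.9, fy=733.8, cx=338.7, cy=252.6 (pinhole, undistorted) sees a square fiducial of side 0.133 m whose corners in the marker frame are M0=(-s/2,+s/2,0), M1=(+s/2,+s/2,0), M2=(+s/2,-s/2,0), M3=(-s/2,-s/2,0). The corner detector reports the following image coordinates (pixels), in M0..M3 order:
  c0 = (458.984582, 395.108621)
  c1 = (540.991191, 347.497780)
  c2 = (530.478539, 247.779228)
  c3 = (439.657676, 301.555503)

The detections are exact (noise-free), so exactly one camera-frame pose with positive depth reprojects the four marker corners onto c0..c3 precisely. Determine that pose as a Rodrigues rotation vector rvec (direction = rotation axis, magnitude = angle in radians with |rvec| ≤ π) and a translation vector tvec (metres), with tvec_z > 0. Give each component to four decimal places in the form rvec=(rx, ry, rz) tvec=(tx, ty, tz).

Intrinsics K: fx=490.9, fy=733.8, cx=338.7, cy=252.6
Marker side s = 0.133 m; corners in marker frame (Z=0):
  M0 = (-0.0665, +0.0665, 0)
  M1 = (+0.0665, +0.0665, 0)
  M2 = (+0.0665, -0.0665, 0)
  M3 = (-0.0665, -0.0665, 0)
Detected image corners:
  c0 = (458.984582, 395.108621) px
  c1 = (540.991191, 347.497780) px
  c2 = (530.478539, 247.779228) px
  c3 = (439.657676, 301.555503) px
Planar DLT: solve 8×8 A·h = b for H (H[2,2]=1):
  H  [+613.05924 +496.10016 +492.71064]
  H  [-402.87351 +978.13758 +325.60849]
  H  [-0.07096 +0.77917 +1.00000]
B = K⁻¹H; ‖b₁‖=1.401622, ‖b₂‖=1.401622; λ = 2/(‖b₁‖+‖b₂‖) = 0.713459, sign → tz>0 ⇒ λ=+0.713459
r₁ = λ·B[:,0] = (+0.92593,-0.37428,-0.05063); r₂ = λ·B[:,1] = (+0.33746,+0.75966,+0.55591)
r₃ = r₁×r₂ = (-0.16960,-0.53182,+0.82970); SVD([r₁ r₂ r₃]) → R = UVᵀ:
  R  [+0.92593 +0.33746 -0.16960]
  R  [-0.37428 +0.75966 -0.53182]
  R  [-0.05063 +0.55591 +0.82970]
t = (+0.22383, +0.07098, +0.71346) m
tr R = 2.515294; θ = arccos((tr R − 1)/2) = 0.711096 rad = 40.743°
axis k = ((R−Rᵀ)₃₂, (R−Rᵀ)₁₃, (R−Rᵀ)₂₁) / (2 sinθ) = (+0.833298, -0.091145, -0.545258)
rvec = θ·k = (+0.592555, -0.064813, -0.387731)

rvec=(0.5926, -0.0648, -0.3877) tvec=(0.2238, 0.0710, 0.7135)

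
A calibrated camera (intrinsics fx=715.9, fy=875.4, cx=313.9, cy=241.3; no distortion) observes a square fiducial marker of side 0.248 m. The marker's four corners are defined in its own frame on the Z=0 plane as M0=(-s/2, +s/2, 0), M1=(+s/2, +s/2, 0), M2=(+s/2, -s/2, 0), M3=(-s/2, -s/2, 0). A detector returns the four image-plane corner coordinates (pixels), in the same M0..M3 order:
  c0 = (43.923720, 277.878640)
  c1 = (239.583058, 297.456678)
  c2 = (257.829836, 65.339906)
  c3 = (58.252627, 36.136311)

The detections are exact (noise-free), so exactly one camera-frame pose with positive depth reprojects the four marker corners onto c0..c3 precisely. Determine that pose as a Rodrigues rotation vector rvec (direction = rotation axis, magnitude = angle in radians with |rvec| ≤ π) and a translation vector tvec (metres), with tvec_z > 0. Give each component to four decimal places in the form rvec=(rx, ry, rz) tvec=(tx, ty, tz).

Intrinsics K: fx=715.9, fy=875.4, cx=313.9, cy=241.3
Marker side s = 0.248 m; corners in marker frame (Z=0):
  M0 = (-0.1240, +0.1240, 0)
  M1 = (+0.1240, +0.1240, 0)
  M2 = (+0.1240, -0.1240, 0)
  M3 = (-0.1240, -0.1240, 0)
Detected image corners:
  c0 = (43.923720, 277.878640) px
  c1 = (239.583058, 297.456678) px
  c2 = (257.829836, 65.339906) px
  c3 = (58.252627, 36.136311) px
Planar DLT: solve 8×8 A·h = b for H (H[2,2]=1):
  H  [+819.88281 -51.93887 +151.69399]
  H  [+124.23119 +970.66766 +170.79728]
  H  [+0.15428 +0.09266 +1.00000]
B = K⁻¹H; ‖b₁‖=1.093117, ‖b₂‖=1.093117; λ = 2/(‖b₁‖+‖b₂‖) = 0.914815, sign → tz>0 ⇒ λ=+0.914815
r₁ = λ·B[:,0] = (+0.98581,+0.09092,+0.14113); r₂ = λ·B[:,1] = (-0.10354,+0.99101,+0.08476)
r₃ = r₁×r₂ = (-0.13216,-0.09817,+0.98635); SVD([r₁ r₂ r₃]) → R = UVᵀ:
  R  [+0.98581 -0.10354 -0.13216]
  R  [+0.09092 +0.99101 -0.09817]
  R  [+0.14113 +0.08476 +0.98635]
t = (-0.20728, -0.07368, +0.91481) m
tr R = 2.963169; θ = arccos((tr R − 1)/2) = 0.192211 rad = 11.013°
axis k = ((R−Rᵀ)₃₂, (R−Rᵀ)₁₃, (R−Rᵀ)₂₁) / (2 sinθ) = (+0.478819, -0.715317, +0.508974)
rvec = θ·k = (+0.092034, -0.137492, +0.097830)

rvec=(0.0920, -0.1375, 0.0978) tvec=(-0.2073, -0.0737, 0.9148)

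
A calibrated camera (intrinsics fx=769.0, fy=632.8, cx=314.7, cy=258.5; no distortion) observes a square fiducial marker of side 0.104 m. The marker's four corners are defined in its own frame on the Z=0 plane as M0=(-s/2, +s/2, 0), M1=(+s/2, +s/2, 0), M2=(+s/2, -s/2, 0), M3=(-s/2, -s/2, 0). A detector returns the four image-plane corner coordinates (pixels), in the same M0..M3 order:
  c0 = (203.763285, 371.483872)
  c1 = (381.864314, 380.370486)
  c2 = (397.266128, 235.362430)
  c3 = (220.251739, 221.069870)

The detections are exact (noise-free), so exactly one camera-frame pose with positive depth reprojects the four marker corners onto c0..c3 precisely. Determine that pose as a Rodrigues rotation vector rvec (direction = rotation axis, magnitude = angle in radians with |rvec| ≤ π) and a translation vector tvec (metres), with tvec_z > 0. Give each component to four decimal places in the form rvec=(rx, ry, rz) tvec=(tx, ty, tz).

rvec=(-0.0050, -0.1584, 0.0892) tvec=(-0.0071, 0.0306, 0.4443)

Intrinsics K: fx=769.0, fy=632.8, cx=314.7, cy=258.5
Marker side s = 0.104 m; corners in marker frame (Z=0):
  M0 = (-0.0520, +0.0520, 0)
  M1 = (+0.0520, +0.0520, 0)
  M2 = (+0.0520, -0.0520, 0)
  M3 = (-0.0520, -0.0520, 0)
Detected image corners:
  c0 = (203.763285, 371.483872) px
  c1 = (381.864314, 380.370486) px
  c2 = (397.266128, 235.362430) px
  c3 = (220.251739, 221.069870) px
Planar DLT: solve 8×8 A·h = b for H (H[2,2]=1):
  H  [+1813.76499 -161.35955 +302.43195]
  H  [+218.41661 +1411.64799 +302.07445]
  H  [+0.35403 -0.02705 +1.00000]
B = K⁻¹H; ‖b₁‖=2.250804, ‖b₂‖=2.250804; λ = 2/(‖b₁‖+‖b₂‖) = 0.444286, sign → tz>0 ⇒ λ=+0.444286
r₁ = λ·B[:,0] = (+0.98353,+0.08910,+0.15729); r₂ = λ·B[:,1] = (-0.08831,+0.99602,-0.01202)
r₃ = r₁×r₂ = (-0.15773,-0.00207,+0.98748); SVD([r₁ r₂ r₃]) → R = UVᵀ:
  R  [+0.98353 -0.08831 -0.15773]
  R  [+0.08910 +0.99602 -0.00207]
  R  [+0.15729 -0.01202 +0.98748]
t = (-0.00709, +0.03059, +0.44429) m
tr R = 2.967026; θ = arccos((tr R − 1)/2) = 0.181839 rad = 10.419°
axis k = ((R−Rᵀ)₃₂, (R−Rᵀ)₁₃, (R−Rᵀ)₂₁) / (2 sinθ) = (-0.027513, -0.871008, +0.490498)
rvec = θ·k = (-0.005003, -0.158383, +0.089192)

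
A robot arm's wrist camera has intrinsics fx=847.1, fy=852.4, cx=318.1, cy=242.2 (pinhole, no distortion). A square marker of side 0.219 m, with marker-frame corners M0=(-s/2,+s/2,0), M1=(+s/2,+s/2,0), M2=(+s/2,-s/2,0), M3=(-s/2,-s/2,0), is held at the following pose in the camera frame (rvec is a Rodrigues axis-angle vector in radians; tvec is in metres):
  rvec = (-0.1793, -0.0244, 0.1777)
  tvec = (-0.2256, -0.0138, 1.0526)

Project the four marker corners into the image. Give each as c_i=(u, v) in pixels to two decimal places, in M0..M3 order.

Intrinsics K: fx=847.1, fy=852.4, cx=318.1, cy=242.2
Marker side s = 0.219 m; corners in marker frame (Z=0):
  M0 = (-0.1095, +0.1095, 0)
  M1 = (+0.1095, +0.1095, 0)
  M2 = (+0.1095, -0.1095, 0)
  M3 = (-0.1095, -0.1095, 0)
rvec = (-0.1793, -0.0244, 0.1777), |rvec| = θ = 0.25362 rad = 14.531°
Rodrigues: sinθ=0.25091, 1−cosθ=0.03199; R = I + sinθ·[k]× + (1−cosθ)·[k]×²:
    [+0.98400 -0.17363 -0.03998]
    [+0.17798 +0.96831 +0.17523]
    [+0.00829 -0.17954 +0.98372]
t = (-0.2256, -0.0138, 1.0526) m
M0: Pc = R·M0+t = (-0.35236, +0.07274, +1.03203); u = 847.1·(-0.35236)/1.03203 + 318.1 = 28.8802, v = 852.4·(+0.07274)/1.03203 + 242.2 = 302.2801
M1: Pc = R·M1+t = (-0.13686, +0.11172, +1.03385); u = 847.1·(-0.13686)/1.03385 + 318.1 = 205.9583, v = 852.4·(+0.11172)/1.03385 + 242.2 = 334.3107
M2: Pc = R·M2+t = (-0.09884, -0.10034, +1.07317); u = 847.1·(-0.09884)/1.07317 + 318.1 = 240.0811, v = 852.4·(-0.10034)/1.07317 + 242.2 = 162.5006
M3: Pc = R·M3+t = (-0.31434, -0.13932, +1.07135); u = 847.1·(-0.31434)/1.07135 + 318.1 = 69.5597, v = 852.4·(-0.13932)/1.07135 + 242.2 = 131.3542

c0=(28.88, 302.28) c1=(205.96, 334.31) c2=(240.08, 162.50) c3=(69.56, 131.35)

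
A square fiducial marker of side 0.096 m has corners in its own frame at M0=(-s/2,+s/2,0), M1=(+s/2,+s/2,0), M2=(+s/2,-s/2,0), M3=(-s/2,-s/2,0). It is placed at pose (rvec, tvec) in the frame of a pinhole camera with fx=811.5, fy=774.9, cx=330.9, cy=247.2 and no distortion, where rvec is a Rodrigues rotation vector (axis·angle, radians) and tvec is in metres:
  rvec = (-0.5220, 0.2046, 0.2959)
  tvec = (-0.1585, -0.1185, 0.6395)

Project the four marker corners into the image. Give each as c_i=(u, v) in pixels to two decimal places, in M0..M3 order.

c0=(48.60, 136.98) c1=(157.45, 159.98) c2=(208.62, 71.19) c3=(104.94, 53.05)

Intrinsics K: fx=811.5, fy=774.9, cx=330.9, cy=247.2
Marker side s = 0.096 m; corners in marker frame (Z=0):
  M0 = (-0.0480, +0.0480, 0)
  M1 = (+0.0480, +0.0480, 0)
  M2 = (+0.0480, -0.0480, 0)
  M3 = (-0.0480, -0.0480, 0)
rvec = (-0.5220, 0.2046, 0.2959), |rvec| = θ = 0.63396 rad = 36.323°
Rodrigues: sinθ=0.59234, 1−cosθ=0.19431; R = I + sinθ·[k]× + (1−cosθ)·[k]×²:
    [+0.93743 -0.32811 +0.11649]
    [+0.22484 +0.82593 +0.51700]
    [-0.26585 -0.45846 +0.84802]
t = (-0.1585, -0.1185, 0.6395) m
M0: Pc = R·M0+t = (-0.21925, -0.08965, +0.63025); u = 811.5·(-0.21925)/0.63025 + 330.9 = 48.6045, v = 774.9·(-0.08965)/0.63025 + 247.2 = 136.9779
M1: Pc = R·M1+t = (-0.12925, -0.06806, +0.60473); u = 811.5·(-0.12925)/0.60473 + 330.9 = 157.4541, v = 774.9·(-0.06806)/0.60473 + 247.2 = 159.9844
M2: Pc = R·M2+t = (-0.09775, -0.14735, +0.64875); u = 811.5·(-0.09775)/0.64875 + 330.9 = 208.6218, v = 774.9·(-0.14735)/0.64875 + 247.2 = 71.1936
M3: Pc = R·M3+t = (-0.18775, -0.16894, +0.67427); u = 811.5·(-0.18775)/0.67427 + 330.9 = 104.9405, v = 774.9·(-0.16894)/0.67427 + 247.2 = 53.0496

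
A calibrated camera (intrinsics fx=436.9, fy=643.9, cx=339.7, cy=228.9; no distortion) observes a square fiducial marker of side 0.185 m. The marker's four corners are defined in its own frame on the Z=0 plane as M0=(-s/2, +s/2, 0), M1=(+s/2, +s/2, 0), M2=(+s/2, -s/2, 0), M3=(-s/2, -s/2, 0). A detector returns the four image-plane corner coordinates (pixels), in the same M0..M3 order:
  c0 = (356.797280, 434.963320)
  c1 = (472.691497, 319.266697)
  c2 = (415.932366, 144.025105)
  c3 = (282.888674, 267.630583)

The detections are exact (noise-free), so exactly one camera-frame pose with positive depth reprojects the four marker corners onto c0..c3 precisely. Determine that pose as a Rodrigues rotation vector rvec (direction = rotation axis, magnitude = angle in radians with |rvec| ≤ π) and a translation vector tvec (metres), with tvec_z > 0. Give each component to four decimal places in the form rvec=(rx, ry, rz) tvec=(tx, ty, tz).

rvec=(0.3160, -0.2036, -0.5388) tvec=(0.0563, 0.0559, 0.5409)

Intrinsics K: fx=436.9, fy=643.9, cx=339.7, cy=228.9
Marker side s = 0.185 m; corners in marker frame (Z=0):
  M0 = (-0.0925, +0.0925, 0)
  M1 = (+0.0925, +0.0925, 0)
  M2 = (+0.0925, -0.0925, 0)
  M3 = (-0.0925, -0.0925, 0)
Detected image corners:
  c0 = (356.797280, 434.963320) px
  c1 = (472.691497, 319.266697) px
  c2 = (415.932366, 144.025105) px
  c3 = (282.888674, 267.630583) px
Planar DLT: solve 8×8 A·h = b for H (H[2,2]=1):
  H  [+745.72684 +597.14531 +385.15387]
  H  [-587.77055 +1113.04543 +295.45197]
  H  [+0.19805 +0.64081 +1.00000]
B = K⁻¹H; ‖b₁‖=1.848617, ‖b₂‖=1.848617; λ = 2/(‖b₁‖+‖b₂‖) = 0.540945, sign → tz>0 ⇒ λ=+0.540945
r₁ = λ·B[:,0] = (+0.84002,-0.53187,+0.10713); r₂ = λ·B[:,1] = (+0.46983,+0.81185,+0.34664)
r₃ = r₁×r₂ = (-0.27135,-0.24085,+0.93186); SVD([r₁ r₂ r₃]) → R = UVᵀ:
  R  [+0.84002 +0.46983 -0.27135]
  R  [-0.53187 +0.81185 -0.24085]
  R  [+0.10713 +0.34664 +0.93186]
t = (+0.05628, +0.05591, +0.54094) m
tr R = 2.583728; θ = arccos((tr R − 1)/2) = 0.656941 rad = 37.640°
axis k = ((R−Rᵀ)₃₂, (R−Rᵀ)₁₃, (R−Rᵀ)₂₁) / (2 sinθ) = (+0.481003, -0.309873, -0.820131)
rvec = θ·k = (+0.315990, -0.203568, -0.538778)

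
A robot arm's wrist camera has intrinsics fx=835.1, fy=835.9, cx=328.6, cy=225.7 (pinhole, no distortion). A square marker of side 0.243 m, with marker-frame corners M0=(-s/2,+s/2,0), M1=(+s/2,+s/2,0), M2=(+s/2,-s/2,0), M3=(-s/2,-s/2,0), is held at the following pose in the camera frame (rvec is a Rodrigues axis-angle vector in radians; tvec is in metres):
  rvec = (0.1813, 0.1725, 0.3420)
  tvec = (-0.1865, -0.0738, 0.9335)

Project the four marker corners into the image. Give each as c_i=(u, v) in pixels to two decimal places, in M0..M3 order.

Intrinsics K: fx=835.1, fy=835.9, cx=328.6, cy=225.7
Marker side s = 0.243 m; corners in marker frame (Z=0):
  M0 = (-0.1215, +0.1215, 0)
  M1 = (+0.1215, +0.1215, 0)
  M2 = (+0.1215, -0.1215, 0)
  M3 = (-0.1215, -0.1215, 0)
rvec = (0.1813, 0.1725, 0.3420), |rvec| = θ = 0.42378 rad = 24.281°
Rodrigues: sinθ=0.41121, 1−cosθ=0.08846; R = I + sinθ·[k]× + (1−cosθ)·[k]×²:
    [+0.92773 -0.31645 +0.19792]
    [+0.34726 +0.92620 -0.14686]
    [-0.13684 +0.20498 +0.96915]
t = (-0.1865, -0.0738, 0.9335) m
M0: Pc = R·M0+t = (-0.33767, -0.00346, +0.97503); u = 835.1·(-0.33767)/0.97503 + 328.6 = 39.3923, v = 835.9·(-0.00346)/0.97503 + 225.7 = 222.7346
M1: Pc = R·M1+t = (-0.11223, +0.08093, +0.94178); u = 835.1·(-0.11223)/0.94178 + 328.6 = 229.0833, v = 835.9·(+0.08093)/0.94178 + 225.7 = 297.5271
M2: Pc = R·M2+t = (-0.03533, -0.14414, +0.89197); u = 835.1·(-0.03533)/0.89197 + 328.6 = 295.5207, v = 835.9·(-0.14414)/0.89197 + 225.7 = 90.6196
M3: Pc = R·M3+t = (-0.26077, -0.22853, +0.92522); u = 835.1·(-0.26077)/0.92522 + 328.6 = 93.2297, v = 835.9·(-0.22853)/0.92522 + 225.7 = 19.2368

c0=(39.39, 222.73) c1=(229.08, 297.53) c2=(295.52, 90.62) c3=(93.23, 19.24)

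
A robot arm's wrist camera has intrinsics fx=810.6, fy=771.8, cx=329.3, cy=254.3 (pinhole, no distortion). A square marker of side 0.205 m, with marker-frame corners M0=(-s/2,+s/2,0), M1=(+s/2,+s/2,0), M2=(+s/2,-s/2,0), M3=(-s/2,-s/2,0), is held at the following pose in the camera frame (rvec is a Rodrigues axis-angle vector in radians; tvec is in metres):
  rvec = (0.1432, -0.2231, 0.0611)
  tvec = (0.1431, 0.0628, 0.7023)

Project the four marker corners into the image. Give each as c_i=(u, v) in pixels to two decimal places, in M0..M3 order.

c0=(370.83, 431.93) c1=(587.09, 430.38) c2=(614.89, 217.52) c3=(391.59, 204.40)

Intrinsics K: fx=810.6, fy=771.8, cx=329.3, cy=254.3
Marker side s = 0.205 m; corners in marker frame (Z=0):
  M0 = (-0.1025, +0.1025, 0)
  M1 = (+0.1025, +0.1025, 0)
  M2 = (+0.1025, -0.1025, 0)
  M3 = (-0.1025, -0.1025, 0)
rvec = (0.1432, -0.2231, 0.0611), |rvec| = θ = 0.27205 rad = 15.588°
Rodrigues: sinθ=0.26871, 1−cosθ=0.03678; R = I + sinθ·[k]× + (1−cosθ)·[k]×²:
    [+0.97341 -0.07622 -0.21601]
    [+0.04447 +0.98795 -0.14821]
    [+0.22471 +0.13467 +0.96508]
t = (0.1431, 0.0628, 0.7023) m
M0: Pc = R·M0+t = (+0.03551, +0.15951, +0.69307); u = 810.6·(+0.03551)/0.69307 + 329.3 = 370.8344, v = 771.8·(+0.15951)/0.69307 + 254.3 = 431.9260
M1: Pc = R·M1+t = (+0.23506, +0.16862, +0.73914); u = 810.6·(+0.23506)/0.73914 + 329.3 = 587.0889, v = 771.8·(+0.16862)/0.73914 + 254.3 = 430.3758
M2: Pc = R·M2+t = (+0.25069, -0.03391, +0.71153); u = 810.6·(+0.25069)/0.71153 + 329.3 = 614.8926, v = 771.8·(-0.03391)/0.71153 + 254.3 = 217.5210
M3: Pc = R·M3+t = (+0.05114, -0.04302, +0.66546); u = 810.6·(+0.05114)/0.66546 + 329.3 = 391.5915, v = 771.8·(-0.04302)/0.66546 + 254.3 = 204.4012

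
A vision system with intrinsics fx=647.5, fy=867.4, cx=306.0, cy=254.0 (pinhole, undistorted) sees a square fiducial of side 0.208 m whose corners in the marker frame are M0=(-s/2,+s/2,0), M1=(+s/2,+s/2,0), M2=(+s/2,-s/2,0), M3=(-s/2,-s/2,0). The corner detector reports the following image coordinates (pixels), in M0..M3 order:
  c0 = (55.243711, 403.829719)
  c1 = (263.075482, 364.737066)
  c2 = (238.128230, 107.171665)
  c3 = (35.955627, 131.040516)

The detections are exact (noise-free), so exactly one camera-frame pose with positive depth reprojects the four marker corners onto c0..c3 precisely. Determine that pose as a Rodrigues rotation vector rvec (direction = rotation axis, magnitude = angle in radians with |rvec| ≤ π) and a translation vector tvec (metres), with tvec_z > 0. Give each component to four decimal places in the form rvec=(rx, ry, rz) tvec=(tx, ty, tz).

Intrinsics K: fx=647.5, fy=867.4, cx=306.0, cy=254.0
Marker side s = 0.208 m; corners in marker frame (Z=0):
  M0 = (-0.1040, +0.1040, 0)
  M1 = (+0.1040, +0.1040, 0)
  M2 = (+0.1040, -0.1040, 0)
  M3 = (-0.1040, -0.1040, 0)
Detected image corners:
  c0 = (55.243711, 403.829719) px
  c1 = (263.075482, 364.737066) px
  c2 = (238.128230, 107.171665) px
  c3 = (35.955627, 131.040516) px
Planar DLT: solve 8×8 A·h = b for H (H[2,2]=1):
  H  [+1023.41673 +82.93692 +150.65548]
  H  [-86.06312 +1233.53051 +249.06173]
  H  [+0.25696 -0.16044 +1.00000]
B = K⁻¹H; ‖b₁‖=1.491820, ‖b₂‖=1.491820; λ = 2/(‖b₁‖+‖b₂‖) = 0.670322, sign → tz>0 ⇒ λ=+0.670322
r₁ = λ·B[:,0] = (+0.97809,-0.11695,+0.17225); r₂ = λ·B[:,1] = (+0.13669,+0.98476,-0.10755)
r₃ = r₁×r₂ = (-0.15704,+0.12873,+0.97917); SVD([r₁ r₂ r₃]) → R = UVᵀ:
  R  [+0.97809 +0.13669 -0.15704]
  R  [-0.11695 +0.98476 +0.12873]
  R  [+0.17225 -0.10755 +0.97917]
t = (-0.16082, -0.00382, +0.67032) m
tr R = 2.942011; θ = arccos((tr R − 1)/2) = 0.241395 rad = 13.831°
axis k = ((R−Rᵀ)₃₂, (R−Rᵀ)₁₃, (R−Rᵀ)₂₁) / (2 sinθ) = (-0.494197, -0.688731, -0.530489)
rvec = θ·k = (-0.119297, -0.166256, -0.128057)

rvec=(-0.1193, -0.1663, -0.1281) tvec=(-0.1608, -0.0038, 0.6703)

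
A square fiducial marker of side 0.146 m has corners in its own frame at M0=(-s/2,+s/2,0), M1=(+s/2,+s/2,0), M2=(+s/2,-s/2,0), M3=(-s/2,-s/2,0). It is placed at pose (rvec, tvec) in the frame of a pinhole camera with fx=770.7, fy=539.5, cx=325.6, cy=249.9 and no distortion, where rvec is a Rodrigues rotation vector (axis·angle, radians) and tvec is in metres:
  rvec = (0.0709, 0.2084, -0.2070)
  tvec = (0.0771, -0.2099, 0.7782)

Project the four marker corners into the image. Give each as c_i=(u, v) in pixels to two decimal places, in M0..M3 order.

Intrinsics K: fx=770.7, fy=539.5, cx=325.6, cy=249.9
Marker side s = 0.146 m; corners in marker frame (Z=0):
  M0 = (-0.0730, +0.0730, 0)
  M1 = (+0.0730, +0.0730, 0)
  M2 = (+0.0730, -0.0730, 0)
  M3 = (-0.0730, -0.0730, 0)
rvec = (0.0709, 0.2084, -0.2070), |rvec| = θ = 0.30217 rad = 17.313°
Rodrigues: sinθ=0.29759, 1−cosθ=0.04531; R = I + sinθ·[k]× + (1−cosθ)·[k]×²:
    [+0.95719 +0.21120 +0.19796]
    [-0.19653 +0.97624 -0.09123]
    [-0.21253 +0.04842 +0.97596]
t = (0.0771, -0.2099, 0.7782) m
M0: Pc = R·M0+t = (+0.02264, -0.12429, +0.79725); u = 770.7·(+0.02264)/0.79725 + 325.6 = 347.4886, v = 539.5·(-0.12429)/0.79725 + 249.9 = 165.7945
M1: Pc = R·M1+t = (+0.16239, -0.15298, +0.76622); u = 770.7·(+0.16239)/0.76622 + 325.6 = 488.9414, v = 539.5·(-0.15298)/0.76622 + 249.9 = 142.1852
M2: Pc = R·M2+t = (+0.13156, -0.29551, +0.75915); u = 770.7·(+0.13156)/0.75915 + 325.6 = 459.1588, v = 539.5·(-0.29551)/0.75915 + 249.9 = 39.8903
M3: Pc = R·M3+t = (-0.00819, -0.26682, +0.79018); u = 770.7·(-0.00819)/0.79018 + 325.6 = 317.6100, v = 539.5·(-0.26682)/0.79018 + 249.9 = 67.7278

c0=(347.49, 165.79) c1=(488.94, 142.19) c2=(459.16, 39.89) c3=(317.61, 67.73)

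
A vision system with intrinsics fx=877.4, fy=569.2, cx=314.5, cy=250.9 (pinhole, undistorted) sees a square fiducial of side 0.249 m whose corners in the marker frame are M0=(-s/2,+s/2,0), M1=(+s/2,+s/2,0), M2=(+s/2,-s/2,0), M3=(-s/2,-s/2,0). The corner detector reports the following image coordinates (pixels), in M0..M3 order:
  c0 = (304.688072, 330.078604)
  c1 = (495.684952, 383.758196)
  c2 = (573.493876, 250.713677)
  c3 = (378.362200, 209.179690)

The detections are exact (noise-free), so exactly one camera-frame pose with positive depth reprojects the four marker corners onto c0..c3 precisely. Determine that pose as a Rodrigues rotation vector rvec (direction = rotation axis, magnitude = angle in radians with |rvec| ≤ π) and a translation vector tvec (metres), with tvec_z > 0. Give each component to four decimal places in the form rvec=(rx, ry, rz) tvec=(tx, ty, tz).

rvec=(-0.1310, 0.3729, 0.3625) tvec=(0.1419, 0.0751, 1.0424)

Intrinsics K: fx=877.4, fy=569.2, cx=314.5, cy=250.9
Marker side s = 0.249 m; corners in marker frame (Z=0):
  M0 = (-0.1245, +0.1245, 0)
  M1 = (+0.1245, +0.1245, 0)
  M2 = (+0.1245, -0.1245, 0)
  M3 = (-0.1245, -0.1245, 0)
Detected image corners:
  c0 = (304.688072, 330.078604) px
  c1 = (495.684952, 383.758196) px
  c2 = (573.493876, 250.713677) px
  c3 = (378.362200, 209.179690) px
Planar DLT: solve 8×8 A·h = b for H (H[2,2]=1):
  H  [+616.39653 -328.51560 +433.96044]
  H  [+84.50095 +492.27366 +291.91093]
  H  [-0.36301 -0.05640 +1.00000]
B = K⁻¹H; ‖b₁‖=0.959287, ‖b₂‖=0.959287; λ = 2/(‖b₁‖+‖b₂‖) = 1.042441, sign → tz>0 ⇒ λ=+1.042441
r₁ = λ·B[:,0] = (+0.86798,+0.32156,-0.37842); r₂ = λ·B[:,1] = (-0.36923,+0.92747,-0.05880)
r₃ = r₁×r₂ = (+0.33207,+0.19076,+0.92377); SVD([r₁ r₂ r₃]) → R = UVᵀ:
  R  [+0.86798 -0.36923 +0.33207]
  R  [+0.32156 +0.92747 +0.19076]
  R  [-0.37842 -0.05880 +0.92377]
t = (+0.14193, +0.07511, +1.04244) m
tr R = 2.719224; θ = arccos((tr R − 1)/2) = 0.536286 rad = 30.727°
axis k = ((R−Rᵀ)₃₂, (R−Rᵀ)₁₃, (R−Rᵀ)₂₁) / (2 sinθ) = (-0.244211, +0.695264, +0.675995)
rvec = θ·k = (-0.130967, +0.372861, +0.362527)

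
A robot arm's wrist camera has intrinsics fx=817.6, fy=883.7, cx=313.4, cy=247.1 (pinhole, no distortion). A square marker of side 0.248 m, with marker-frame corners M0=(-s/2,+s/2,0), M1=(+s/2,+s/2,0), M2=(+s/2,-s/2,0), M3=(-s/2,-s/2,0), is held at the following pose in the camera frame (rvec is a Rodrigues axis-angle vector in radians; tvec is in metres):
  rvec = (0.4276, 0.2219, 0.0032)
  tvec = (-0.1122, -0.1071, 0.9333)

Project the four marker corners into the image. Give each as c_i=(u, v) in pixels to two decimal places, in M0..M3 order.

c0=(129.11, 246.78) c1=(325.51, 258.11) c2=(316.66, 26.32) c3=(98.71, 27.17)

Intrinsics K: fx=817.6, fy=883.7, cx=313.4, cy=247.1
Marker side s = 0.248 m; corners in marker frame (Z=0):
  M0 = (-0.1240, +0.1240, 0)
  M1 = (+0.1240, +0.1240, 0)
  M2 = (+0.1240, -0.1240, 0)
  M3 = (-0.1240, -0.1240, 0)
rvec = (0.4276, 0.2219, 0.0032), |rvec| = θ = 0.48176 rad = 27.603°
Rodrigues: sinθ=0.46334, 1−cosθ=0.11382; R = I + sinθ·[k]× + (1−cosθ)·[k]×²:
    [+0.97585 +0.04345 +0.21409]
    [+0.04961 +0.91033 -0.41090]
    [-0.21274 +0.41160 +0.88619]
t = (-0.1122, -0.1071, 0.9333) m
M0: Pc = R·M0+t = (-0.22782, -0.00037, +1.01072); u = 817.6·(-0.22782)/1.01072 + 313.4 = 129.1123, v = 883.7·(-0.00037)/1.01072 + 247.1 = 246.7758
M1: Pc = R·M1+t = (+0.01419, +0.01193, +0.95796); u = 817.6·(+0.01419)/0.95796 + 313.4 = 325.5138, v = 883.7·(+0.01193)/0.95796 + 247.1 = 258.1074
M2: Pc = R·M2+t = (+0.00342, -0.21383, +0.85588); u = 817.6·(+0.00342)/0.85588 + 313.4 = 316.6640, v = 883.7·(-0.21383)/0.85588 + 247.1 = 26.3208
M3: Pc = R·M3+t = (-0.23859, -0.22613, +0.90864); u = 817.6·(-0.23859)/0.90864 + 313.4 = 98.7126, v = 883.7·(-0.22613)/0.90864 + 247.1 = 27.1750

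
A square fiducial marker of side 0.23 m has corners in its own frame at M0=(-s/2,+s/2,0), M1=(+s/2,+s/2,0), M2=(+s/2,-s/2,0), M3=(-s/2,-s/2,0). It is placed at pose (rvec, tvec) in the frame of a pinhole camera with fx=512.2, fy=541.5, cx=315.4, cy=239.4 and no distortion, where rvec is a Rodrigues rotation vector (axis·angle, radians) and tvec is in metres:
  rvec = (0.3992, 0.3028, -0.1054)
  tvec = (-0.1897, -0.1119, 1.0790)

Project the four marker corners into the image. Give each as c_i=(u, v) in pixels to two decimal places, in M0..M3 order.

c0=(191.20, 238.61) c1=(286.10, 233.77) c2=(264.81, 119.27) c3=(163.87, 132.11)

Intrinsics K: fx=512.2, fy=541.5, cx=315.4, cy=239.4
Marker side s = 0.23 m; corners in marker frame (Z=0):
  M0 = (-0.1150, +0.1150, 0)
  M1 = (+0.1150, +0.1150, 0)
  M2 = (+0.1150, -0.1150, 0)
  M3 = (-0.1150, -0.1150, 0)
rvec = (0.3992, 0.3028, -0.1054), |rvec| = θ = 0.51201 rad = 29.336°
Rodrigues: sinθ=0.48993, 1−cosθ=0.12824; R = I + sinθ·[k]× + (1−cosθ)·[k]×²:
    [+0.94971 +0.15998 +0.26916]
    [-0.04172 +0.91661 -0.39760]
    [-0.31032 +0.36637 +0.87719]
t = (-0.1897, -0.1119, 1.0790) m
M0: Pc = R·M0+t = (-0.28052, -0.00169, +1.15682); u = 512.2·(-0.28052)/1.15682 + 315.4 = 191.1959, v = 541.5·(-0.00169)/1.15682 + 239.4 = 238.6083
M1: Pc = R·M1+t = (-0.06208, -0.01129, +1.08545); u = 512.2·(-0.06208)/1.08545 + 315.4 = 286.1035, v = 541.5·(-0.01129)/1.08545 + 239.4 = 233.7687
M2: Pc = R·M2+t = (-0.09888, -0.22211, +1.00118); u = 512.2·(-0.09888)/1.00118 + 315.4 = 264.8128, v = 541.5·(-0.22211)/1.00118 + 239.4 = 119.2699
M3: Pc = R·M3+t = (-0.31732, -0.21251, +1.07255); u = 512.2·(-0.31732)/1.07255 + 315.4 = 163.8655, v = 541.5·(-0.21251)/1.07255 + 239.4 = 132.1092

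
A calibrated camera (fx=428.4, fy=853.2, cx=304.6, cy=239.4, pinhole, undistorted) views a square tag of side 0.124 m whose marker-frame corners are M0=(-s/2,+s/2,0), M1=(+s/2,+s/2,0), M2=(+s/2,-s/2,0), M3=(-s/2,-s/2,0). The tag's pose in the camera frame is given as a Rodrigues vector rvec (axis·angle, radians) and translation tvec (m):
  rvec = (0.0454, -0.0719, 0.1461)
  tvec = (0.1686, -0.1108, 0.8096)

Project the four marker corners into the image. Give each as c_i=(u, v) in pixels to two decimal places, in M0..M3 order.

c0=(356.76, 177.65) c1=(420.35, 196.98) c2=(430.67, 67.91) c3=(366.81, 46.97)

Intrinsics K: fx=428.4, fy=853.2, cx=304.6, cy=239.4
Marker side s = 0.124 m; corners in marker frame (Z=0):
  M0 = (-0.0620, +0.0620, 0)
  M1 = (+0.0620, +0.0620, 0)
  M2 = (+0.0620, -0.0620, 0)
  M3 = (-0.0620, -0.0620, 0)
rvec = (0.0454, -0.0719, 0.1461), |rvec| = θ = 0.16904 rad = 9.686°
Rodrigues: sinθ=0.16824, 1−cosθ=0.01425; R = I + sinθ·[k]× + (1−cosθ)·[k]×²:
    [+0.98677 -0.14703 -0.06825]
    [+0.14378 +0.98832 -0.05042]
    [+0.07487 +0.03994 +0.99639]
t = (0.1686, -0.1108, 0.8096) m
M0: Pc = R·M0+t = (+0.09830, -0.05844, +0.80743); u = 428.4·(+0.09830)/0.80743 + 304.6 = 356.7570, v = 853.2·(-0.05844)/0.80743 + 239.4 = 177.6497
M1: Pc = R·M1+t = (+0.22066, -0.04061, +0.81672); u = 428.4·(+0.22066)/0.81672 + 304.6 = 420.3467, v = 853.2·(-0.04061)/0.81672 + 239.4 = 196.9763
M2: Pc = R·M2+t = (+0.23890, -0.16316, +0.81177); u = 428.4·(+0.23890)/0.81177 + 304.6 = 430.6747, v = 853.2·(-0.16316)/0.81177 + 239.4 = 67.9098
M3: Pc = R·M3+t = (+0.11654, -0.18099, +0.80248); u = 428.4·(+0.11654)/0.80248 + 304.6 = 366.8121, v = 853.2·(-0.18099)/0.80248 + 239.4 = 46.9708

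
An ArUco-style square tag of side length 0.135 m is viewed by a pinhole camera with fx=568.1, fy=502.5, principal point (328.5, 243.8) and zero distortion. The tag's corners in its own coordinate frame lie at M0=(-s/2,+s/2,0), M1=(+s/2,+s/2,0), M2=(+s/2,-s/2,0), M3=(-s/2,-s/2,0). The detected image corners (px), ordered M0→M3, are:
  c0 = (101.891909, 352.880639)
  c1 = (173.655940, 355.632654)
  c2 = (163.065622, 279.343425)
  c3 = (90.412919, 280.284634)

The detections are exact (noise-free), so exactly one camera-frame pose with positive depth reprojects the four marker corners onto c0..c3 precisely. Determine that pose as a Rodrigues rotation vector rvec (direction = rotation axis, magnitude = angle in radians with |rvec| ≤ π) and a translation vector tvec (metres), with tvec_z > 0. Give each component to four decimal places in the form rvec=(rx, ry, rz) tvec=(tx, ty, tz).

Intrinsics K: fx=568.1, fy=502.5, cx=328.5, cy=243.8
Marker side s = 0.135 m; corners in marker frame (Z=0):
  M0 = (-0.0675, +0.0675, 0)
  M1 = (+0.0675, +0.0675, 0)
  M2 = (+0.0675, -0.0675, 0)
  M3 = (-0.0675, -0.0675, 0)
Detected image corners:
  c0 = (101.891909, 352.880639) px
  c1 = (173.655940, 355.632654) px
  c2 = (163.065622, 279.343425) px
  c3 = (90.412919, 280.284634) px
Planar DLT: solve 8×8 A·h = b for H (H[2,2]=1):
  H  [+486.00308 +101.34089 +131.41160]
  H  [-110.23474 +597.87927 +317.39488]
  H  [-0.36929 +0.14760 +1.00000]
B = K⁻¹H; ‖b₁‖=1.131729, ‖b₂‖=1.131729; λ = 2/(‖b₁‖+‖b₂‖) = 0.883604, sign → tz>0 ⇒ λ=+0.883604
r₁ = λ·B[:,0] = (+0.94460,-0.03552,-0.32631); r₂ = λ·B[:,1] = (+0.08221,+0.98805,+0.13042)
r₃ = r₁×r₂ = (+0.31777,-0.15002,+0.93622); SVD([r₁ r₂ r₃]) → R = UVᵀ:
  R  [+0.94460 +0.08221 +0.31777]
  R  [-0.03552 +0.98805 -0.15002]
  R  [-0.32631 +0.13042 +0.93622]
t = (-0.30654, +0.12941, +0.88360) m
tr R = 2.868866; θ = arccos((tr R − 1)/2) = 0.364132 rad = 20.863°
axis k = ((R−Rᵀ)₃₂, (R−Rᵀ)₁₃, (R−Rᵀ)₂₁) / (2 sinθ) = (+0.393715, +0.904250, -0.165291)
rvec = θ·k = (+0.143364, +0.329267, -0.060188)

rvec=(0.1434, 0.3293, -0.0602) tvec=(-0.3065, 0.1294, 0.8836)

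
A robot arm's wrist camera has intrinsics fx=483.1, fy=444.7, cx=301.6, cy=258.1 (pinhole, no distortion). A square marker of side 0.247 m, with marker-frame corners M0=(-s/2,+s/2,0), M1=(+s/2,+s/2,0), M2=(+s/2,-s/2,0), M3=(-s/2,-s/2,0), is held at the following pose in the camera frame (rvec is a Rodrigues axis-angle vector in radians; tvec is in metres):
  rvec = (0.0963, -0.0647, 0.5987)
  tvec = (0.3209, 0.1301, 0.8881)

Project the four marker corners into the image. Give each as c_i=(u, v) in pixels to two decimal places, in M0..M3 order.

c0=(383.00, 339.67) c1=(489.37, 405.36) c2=(568.88, 306.90) c3=(462.35, 237.38)

Intrinsics K: fx=483.1, fy=444.7, cx=301.6, cy=258.1
Marker side s = 0.247 m; corners in marker frame (Z=0):
  M0 = (-0.1235, +0.1235, 0)
  M1 = (+0.1235, +0.1235, 0)
  M2 = (+0.1235, -0.1235, 0)
  M3 = (-0.1235, -0.1235, 0)
rvec = (0.0963, -0.0647, 0.5987), |rvec| = θ = 0.60984 rad = 34.941°
Rodrigues: sinθ=0.57273, 1−cosθ=0.18026; R = I + sinθ·[k]× + (1−cosθ)·[k]×²:
    [+0.82424 -0.56529 -0.03282]
    [+0.55925 +0.82177 -0.10922]
    [+0.08871 +0.07167 +0.99348]
t = (0.3209, 0.1301, 0.8881) m
M0: Pc = R·M0+t = (+0.14929, +0.16252, +0.88600); u = 483.1·(+0.14929)/0.88600 + 301.6 = 383.0039, v = 444.7·(+0.16252)/0.88600 + 258.1 = 339.6726
M1: Pc = R·M1+t = (+0.35288, +0.30066, +0.90791); u = 483.1·(+0.35288)/0.90791 + 301.6 = 489.3683, v = 444.7·(+0.30066)/0.90791 + 258.1 = 405.3641
M2: Pc = R·M2+t = (+0.49251, +0.09768, +0.89020); u = 483.1·(+0.49251)/0.89020 + 301.6 = 568.8757, v = 444.7·(+0.09768)/0.89020 + 258.1 = 306.8955
M3: Pc = R·M3+t = (+0.28892, -0.04046, +0.86829); u = 483.1·(+0.28892)/0.86829 + 301.6 = 462.3493, v = 444.7·(-0.04046)/0.86829 + 258.1 = 237.3800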